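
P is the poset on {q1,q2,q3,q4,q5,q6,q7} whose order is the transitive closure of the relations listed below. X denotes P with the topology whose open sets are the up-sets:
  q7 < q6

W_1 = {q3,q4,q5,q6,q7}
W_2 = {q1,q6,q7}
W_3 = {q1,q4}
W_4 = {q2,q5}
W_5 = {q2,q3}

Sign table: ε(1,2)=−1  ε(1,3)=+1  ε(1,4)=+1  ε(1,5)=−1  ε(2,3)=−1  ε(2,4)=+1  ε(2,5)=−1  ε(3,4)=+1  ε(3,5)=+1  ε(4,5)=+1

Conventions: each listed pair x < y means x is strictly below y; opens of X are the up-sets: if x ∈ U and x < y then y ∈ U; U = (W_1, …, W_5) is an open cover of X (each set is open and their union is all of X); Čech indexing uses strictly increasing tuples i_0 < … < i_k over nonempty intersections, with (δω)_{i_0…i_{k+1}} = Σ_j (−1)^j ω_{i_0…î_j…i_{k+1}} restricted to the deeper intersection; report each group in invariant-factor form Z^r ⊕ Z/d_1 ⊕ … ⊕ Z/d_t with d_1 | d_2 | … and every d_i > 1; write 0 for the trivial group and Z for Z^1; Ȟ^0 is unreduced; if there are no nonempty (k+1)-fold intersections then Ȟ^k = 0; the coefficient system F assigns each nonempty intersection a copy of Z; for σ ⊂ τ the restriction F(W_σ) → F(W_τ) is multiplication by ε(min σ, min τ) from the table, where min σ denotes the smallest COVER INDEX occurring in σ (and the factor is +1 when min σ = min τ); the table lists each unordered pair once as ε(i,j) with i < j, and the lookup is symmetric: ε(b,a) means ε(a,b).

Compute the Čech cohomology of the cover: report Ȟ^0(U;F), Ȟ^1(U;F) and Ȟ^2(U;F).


nerve of the cover:
  W12={q6,q7} W13={q4} W14={q5} W15={q3} W23={q1} W45={q2}
C dims 5,6; δ0: rk 5, SNF 1^4·2
Ȟ^0 = (5 − 5) − 0 = 0, so Ȟ^0 ≅ 0
Ȟ^1 = (6 − 0) − 5 = 1 plus torsion [2], so Ȟ^1 ≅ Z ⊕ Z/2
Ȟ^2 = (0 − 0) − 0 = 0, so Ȟ^2 ≅ 0

Ȟ^0 ≅ 0, Ȟ^1 ≅ Z ⊕ Z/2, Ȟ^2 ≅ 0


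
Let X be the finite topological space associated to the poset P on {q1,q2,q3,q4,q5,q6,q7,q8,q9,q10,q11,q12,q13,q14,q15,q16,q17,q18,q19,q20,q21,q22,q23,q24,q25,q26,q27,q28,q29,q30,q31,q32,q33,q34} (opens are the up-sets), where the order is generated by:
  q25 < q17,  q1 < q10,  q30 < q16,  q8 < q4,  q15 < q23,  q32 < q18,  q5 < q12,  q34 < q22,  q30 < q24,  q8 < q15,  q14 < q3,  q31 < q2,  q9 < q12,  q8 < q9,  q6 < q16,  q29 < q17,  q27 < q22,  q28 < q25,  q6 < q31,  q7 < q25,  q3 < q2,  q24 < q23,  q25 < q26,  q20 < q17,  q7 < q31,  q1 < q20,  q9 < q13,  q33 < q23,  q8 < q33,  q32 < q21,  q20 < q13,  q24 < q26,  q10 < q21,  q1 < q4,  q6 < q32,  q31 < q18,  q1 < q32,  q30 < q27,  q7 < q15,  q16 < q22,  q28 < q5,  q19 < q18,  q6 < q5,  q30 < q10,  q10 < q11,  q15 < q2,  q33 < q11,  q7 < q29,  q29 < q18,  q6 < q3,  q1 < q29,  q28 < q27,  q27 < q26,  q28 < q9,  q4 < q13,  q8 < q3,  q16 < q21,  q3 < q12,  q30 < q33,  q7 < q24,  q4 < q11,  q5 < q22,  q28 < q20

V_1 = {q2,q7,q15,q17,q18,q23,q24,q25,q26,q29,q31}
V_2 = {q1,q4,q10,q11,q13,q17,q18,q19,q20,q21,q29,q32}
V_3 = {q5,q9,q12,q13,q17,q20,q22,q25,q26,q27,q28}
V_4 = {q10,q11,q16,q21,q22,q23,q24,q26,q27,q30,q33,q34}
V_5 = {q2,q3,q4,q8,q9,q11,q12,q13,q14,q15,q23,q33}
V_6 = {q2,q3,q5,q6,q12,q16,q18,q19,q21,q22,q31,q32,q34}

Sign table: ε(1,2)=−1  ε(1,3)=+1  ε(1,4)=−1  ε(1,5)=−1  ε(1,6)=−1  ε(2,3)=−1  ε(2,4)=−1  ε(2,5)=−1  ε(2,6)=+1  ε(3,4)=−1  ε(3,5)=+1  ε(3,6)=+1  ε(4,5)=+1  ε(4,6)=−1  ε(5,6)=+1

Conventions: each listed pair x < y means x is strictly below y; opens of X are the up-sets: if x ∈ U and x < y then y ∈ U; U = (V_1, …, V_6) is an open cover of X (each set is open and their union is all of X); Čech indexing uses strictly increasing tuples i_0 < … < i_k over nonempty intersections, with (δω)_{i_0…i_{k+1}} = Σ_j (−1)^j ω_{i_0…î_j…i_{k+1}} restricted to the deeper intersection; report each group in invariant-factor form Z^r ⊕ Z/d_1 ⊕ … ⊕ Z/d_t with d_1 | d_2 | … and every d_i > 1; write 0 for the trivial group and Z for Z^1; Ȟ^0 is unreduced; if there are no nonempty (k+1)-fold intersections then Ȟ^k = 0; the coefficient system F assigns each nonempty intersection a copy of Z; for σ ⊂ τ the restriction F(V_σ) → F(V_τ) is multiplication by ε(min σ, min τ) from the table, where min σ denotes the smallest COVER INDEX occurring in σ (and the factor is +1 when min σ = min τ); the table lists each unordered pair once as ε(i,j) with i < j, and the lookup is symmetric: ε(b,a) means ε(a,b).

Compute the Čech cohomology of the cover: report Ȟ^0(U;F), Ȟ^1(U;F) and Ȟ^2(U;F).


intersection data:
  V12={q17,q18,q29} V13={q17,q25,q26} V14={q23,q24,q26} V15={q2,q15,q23} V16={q2,q18,q31} V23={q13,q17,q20} V24={q10,q11,q21} V25={q4,q11,q13} V26={q18,q19,q21,q32} V34={q22,q26,q27} V35={q9,q12,q13} V36={q5,q12,q22} V45={q11,q23,q33} V46={q16,q21,q22,q34} V56={q2,q3,q12}
  V123={q17} V126={q18} V134={q26} V145={q23} V156={q2} V235={q13} V245={q11} V246={q21} V346={q22} V356={q12}
C dims 6,15,10; δ0: rk 6, SNF 1^5·2; δ1: rk 9, SNF 1^9
Ȟ^0 = (6 − 6) − 0 = 0, so Ȟ^0 ≅ 0
Ȟ^1 = (15 − 9) − 6 = 0 plus torsion [2], so Ȟ^1 ≅ Z/2
Ȟ^2 = (10 − 0) − 9 = 1, so Ȟ^2 ≅ Z

Ȟ^0 ≅ 0,  Ȟ^1 ≅ Z/2,  Ȟ^2 ≅ Z


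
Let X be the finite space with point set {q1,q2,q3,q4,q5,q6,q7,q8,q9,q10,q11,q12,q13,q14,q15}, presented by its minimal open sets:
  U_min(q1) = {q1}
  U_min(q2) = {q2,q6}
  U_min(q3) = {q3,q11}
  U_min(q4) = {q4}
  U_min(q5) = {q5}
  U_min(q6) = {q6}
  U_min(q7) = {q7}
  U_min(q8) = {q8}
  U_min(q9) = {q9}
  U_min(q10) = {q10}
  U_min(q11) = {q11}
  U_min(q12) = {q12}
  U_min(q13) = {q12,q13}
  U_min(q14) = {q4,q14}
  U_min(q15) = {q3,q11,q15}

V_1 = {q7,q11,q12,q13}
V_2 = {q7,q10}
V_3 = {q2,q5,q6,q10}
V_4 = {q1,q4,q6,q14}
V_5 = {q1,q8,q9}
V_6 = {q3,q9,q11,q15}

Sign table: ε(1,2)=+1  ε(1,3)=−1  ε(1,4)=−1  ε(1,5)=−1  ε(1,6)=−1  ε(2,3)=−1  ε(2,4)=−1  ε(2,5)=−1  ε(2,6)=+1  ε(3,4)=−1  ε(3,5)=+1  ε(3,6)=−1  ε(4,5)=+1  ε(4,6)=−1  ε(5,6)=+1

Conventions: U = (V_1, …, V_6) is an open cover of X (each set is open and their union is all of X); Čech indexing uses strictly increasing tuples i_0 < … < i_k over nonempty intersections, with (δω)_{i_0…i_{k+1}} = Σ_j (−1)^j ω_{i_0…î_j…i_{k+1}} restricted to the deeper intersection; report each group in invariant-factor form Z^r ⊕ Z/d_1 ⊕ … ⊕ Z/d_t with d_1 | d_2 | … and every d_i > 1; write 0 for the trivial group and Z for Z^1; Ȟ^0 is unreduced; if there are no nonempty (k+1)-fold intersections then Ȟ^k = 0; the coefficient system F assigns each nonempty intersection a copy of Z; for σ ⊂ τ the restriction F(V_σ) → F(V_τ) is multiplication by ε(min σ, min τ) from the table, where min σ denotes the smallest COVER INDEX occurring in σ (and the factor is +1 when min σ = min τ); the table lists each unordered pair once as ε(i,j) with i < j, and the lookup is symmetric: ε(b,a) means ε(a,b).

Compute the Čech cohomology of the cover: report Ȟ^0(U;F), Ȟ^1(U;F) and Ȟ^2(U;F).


Ȟ^0(U;F) ≅ 0; Ȟ^1(U;F) ≅ Z/2; Ȟ^2(U;F) ≅ 0

intersection data:
  V12={q7} V16={q11} V23={q10} V34={q6} V45={q1} V56={q9}
C dims 6,6; δ0: rk 6, SNF 1^5·2
Ȟ^0 = (6 − 6) − 0 = 0, so Ȟ^0 ≅ 0
Ȟ^1 = (6 − 0) − 6 = 0 plus torsion [2], so Ȟ^1 ≅ Z/2
Ȟ^2 = (0 − 0) − 0 = 0, so Ȟ^2 ≅ 0


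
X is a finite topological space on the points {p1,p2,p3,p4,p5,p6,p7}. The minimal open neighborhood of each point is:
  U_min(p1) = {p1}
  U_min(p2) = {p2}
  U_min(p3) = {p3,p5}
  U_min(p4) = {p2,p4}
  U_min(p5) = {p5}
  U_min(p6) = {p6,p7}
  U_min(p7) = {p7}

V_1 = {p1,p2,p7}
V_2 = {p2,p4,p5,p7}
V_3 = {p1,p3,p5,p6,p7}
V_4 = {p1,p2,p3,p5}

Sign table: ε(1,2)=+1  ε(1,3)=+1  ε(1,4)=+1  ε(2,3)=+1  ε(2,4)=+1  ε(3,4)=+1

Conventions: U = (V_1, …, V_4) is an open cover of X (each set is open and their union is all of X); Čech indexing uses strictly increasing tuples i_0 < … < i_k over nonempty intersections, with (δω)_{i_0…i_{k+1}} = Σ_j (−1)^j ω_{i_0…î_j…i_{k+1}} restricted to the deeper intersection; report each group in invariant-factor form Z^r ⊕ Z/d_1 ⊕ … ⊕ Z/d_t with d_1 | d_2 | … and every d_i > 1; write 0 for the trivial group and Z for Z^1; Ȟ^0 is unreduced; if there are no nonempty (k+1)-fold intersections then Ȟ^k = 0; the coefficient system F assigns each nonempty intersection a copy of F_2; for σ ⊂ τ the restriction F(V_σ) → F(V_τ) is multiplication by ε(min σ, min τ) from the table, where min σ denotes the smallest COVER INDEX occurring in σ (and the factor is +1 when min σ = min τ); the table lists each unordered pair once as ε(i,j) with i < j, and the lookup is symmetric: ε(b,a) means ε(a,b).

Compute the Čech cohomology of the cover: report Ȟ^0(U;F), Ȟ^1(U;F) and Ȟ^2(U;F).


Ȟ^0(U;F) ≅ Z/2, Ȟ^1(U;F) ≅ 0 and Ȟ^2(U;F) ≅ Z/2

nonempty overlaps:
  V12={p2,p7} V13={p1,p7} V14={p1,p2} V23={p5,p7} V24={p2,p5} V34={p1,p3,p5}
  V123={p7} V124={p2} V134={p1} V234={p5}
C dims 4,6,4; δ0: rk_F2 3; δ1: rk_F2 3
degree 0: 4−3−0 = 1 → Ȟ^0 ≅ Z/2
degree 1: 6−3−3 = 0 → Ȟ^1 ≅ 0
degree 2: 4−0−3 = 1 → Ȟ^2 ≅ Z/2


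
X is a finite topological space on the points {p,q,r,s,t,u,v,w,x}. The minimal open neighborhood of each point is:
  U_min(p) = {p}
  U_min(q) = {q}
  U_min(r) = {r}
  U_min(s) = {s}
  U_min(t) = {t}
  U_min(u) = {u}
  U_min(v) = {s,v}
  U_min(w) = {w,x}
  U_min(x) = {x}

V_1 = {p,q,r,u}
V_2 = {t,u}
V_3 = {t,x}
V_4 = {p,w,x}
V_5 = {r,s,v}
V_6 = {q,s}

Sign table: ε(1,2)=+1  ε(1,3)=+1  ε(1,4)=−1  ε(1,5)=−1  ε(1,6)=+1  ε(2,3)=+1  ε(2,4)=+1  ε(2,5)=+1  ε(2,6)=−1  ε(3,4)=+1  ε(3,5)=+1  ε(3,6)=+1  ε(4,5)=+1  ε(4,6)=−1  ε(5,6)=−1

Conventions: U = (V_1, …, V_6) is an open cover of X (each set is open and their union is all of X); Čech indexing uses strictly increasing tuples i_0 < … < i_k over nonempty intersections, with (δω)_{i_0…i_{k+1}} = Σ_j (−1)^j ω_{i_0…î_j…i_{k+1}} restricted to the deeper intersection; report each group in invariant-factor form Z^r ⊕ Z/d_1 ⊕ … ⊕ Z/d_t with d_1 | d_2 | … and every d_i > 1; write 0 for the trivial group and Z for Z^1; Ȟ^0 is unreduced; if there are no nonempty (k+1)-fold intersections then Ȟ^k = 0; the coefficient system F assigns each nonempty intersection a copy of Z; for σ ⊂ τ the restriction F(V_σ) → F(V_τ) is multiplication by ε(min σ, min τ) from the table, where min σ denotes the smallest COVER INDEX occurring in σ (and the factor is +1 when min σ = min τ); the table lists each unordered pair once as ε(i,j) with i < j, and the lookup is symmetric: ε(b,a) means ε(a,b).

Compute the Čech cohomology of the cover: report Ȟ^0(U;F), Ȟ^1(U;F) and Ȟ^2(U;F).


Ȟ^0 = 0, Ȟ^1 = Z ⊕ Z/2, Ȟ^2 = 0

nerve of the cover:
  V12={u} V14={p} V15={r} V16={q} V23={t} V34={x} V56={s}
C dims 6,7; δ0: rk 6, SNF 1^5·2
Ȟ^0 = (6 − 6) − 0 = 0, so Ȟ^0 ≅ 0
Ȟ^1 = (7 − 0) − 6 = 1 plus torsion [2], so Ȟ^1 ≅ Z ⊕ Z/2
Ȟ^2 = (0 − 0) − 0 = 0, so Ȟ^2 ≅ 0


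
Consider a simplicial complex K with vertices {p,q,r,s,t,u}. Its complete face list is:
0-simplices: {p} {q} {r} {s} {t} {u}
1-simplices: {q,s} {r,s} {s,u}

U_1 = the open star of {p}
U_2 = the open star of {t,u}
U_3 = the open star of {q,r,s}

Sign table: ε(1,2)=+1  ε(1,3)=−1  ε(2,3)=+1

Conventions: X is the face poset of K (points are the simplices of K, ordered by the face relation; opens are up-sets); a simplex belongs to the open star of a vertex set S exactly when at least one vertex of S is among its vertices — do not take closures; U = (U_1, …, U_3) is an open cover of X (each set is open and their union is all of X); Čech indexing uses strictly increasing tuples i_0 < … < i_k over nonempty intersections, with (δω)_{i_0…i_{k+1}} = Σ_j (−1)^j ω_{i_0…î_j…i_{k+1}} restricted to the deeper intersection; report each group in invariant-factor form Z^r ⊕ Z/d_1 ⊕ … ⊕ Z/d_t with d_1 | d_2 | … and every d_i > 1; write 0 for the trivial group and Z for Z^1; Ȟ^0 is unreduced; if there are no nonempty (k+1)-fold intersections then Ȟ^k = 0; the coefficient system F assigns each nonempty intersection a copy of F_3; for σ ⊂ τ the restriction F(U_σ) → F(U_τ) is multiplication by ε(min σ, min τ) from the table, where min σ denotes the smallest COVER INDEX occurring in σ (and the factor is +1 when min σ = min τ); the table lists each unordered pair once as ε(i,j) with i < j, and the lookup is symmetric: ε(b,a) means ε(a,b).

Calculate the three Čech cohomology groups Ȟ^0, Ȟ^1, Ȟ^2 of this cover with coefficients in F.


Ȟ^0(U;F) ≅ Z/3 ⊕ Z/3, Ȟ^1(U;F) ≅ 0, Ȟ^2(U;F) ≅ 0

nerve simplices:
  U1={{p}} U2={{t},{u},{s,u}} U3={{q},{r},{s},{q,s},{r,s},{s,u}}
  U23={{s,u}}
C dims 3,1; δ0: rk_F3 1
degree 0: 3−1−0 = 2 → Ȟ^0 ≅ Z/3 ⊕ Z/3
degree 1: 1−0−1 = 0 → Ȟ^1 ≅ 0
degree 2: 0−0−0 = 0 → Ȟ^2 ≅ 0


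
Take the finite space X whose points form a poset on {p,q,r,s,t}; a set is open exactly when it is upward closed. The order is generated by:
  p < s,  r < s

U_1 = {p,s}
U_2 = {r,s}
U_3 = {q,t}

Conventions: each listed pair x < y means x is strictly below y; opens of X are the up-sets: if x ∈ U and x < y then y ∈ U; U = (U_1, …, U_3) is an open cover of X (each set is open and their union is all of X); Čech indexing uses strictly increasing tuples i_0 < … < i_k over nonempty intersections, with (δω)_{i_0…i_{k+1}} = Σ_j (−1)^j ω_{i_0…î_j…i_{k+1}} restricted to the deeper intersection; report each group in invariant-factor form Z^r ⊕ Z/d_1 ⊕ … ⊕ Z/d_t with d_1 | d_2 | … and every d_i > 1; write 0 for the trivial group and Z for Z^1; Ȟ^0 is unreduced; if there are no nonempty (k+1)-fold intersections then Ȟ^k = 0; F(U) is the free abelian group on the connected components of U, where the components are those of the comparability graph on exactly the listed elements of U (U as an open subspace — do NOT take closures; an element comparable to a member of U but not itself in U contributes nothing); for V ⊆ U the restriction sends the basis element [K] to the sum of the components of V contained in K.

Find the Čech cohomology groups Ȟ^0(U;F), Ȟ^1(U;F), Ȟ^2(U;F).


Ȟ^0 = Z^3, Ȟ^1 = 0 and Ȟ^2 = 0

nonempty overlaps:
  U12={s}
components per intersection:
  U1: {p,s}
  U2: {r,s}
  U3: {q} {t}
  U12: {s}
C dims 4,1; δ0: rk 1, SNF 1^1
degree 0: 4−1−0 = 3 → Ȟ^0 ≅ Z^3
degree 1: 1−0−1 = 0 → Ȟ^1 ≅ 0
degree 2: 0−0−0 = 0 → Ȟ^2 ≅ 0


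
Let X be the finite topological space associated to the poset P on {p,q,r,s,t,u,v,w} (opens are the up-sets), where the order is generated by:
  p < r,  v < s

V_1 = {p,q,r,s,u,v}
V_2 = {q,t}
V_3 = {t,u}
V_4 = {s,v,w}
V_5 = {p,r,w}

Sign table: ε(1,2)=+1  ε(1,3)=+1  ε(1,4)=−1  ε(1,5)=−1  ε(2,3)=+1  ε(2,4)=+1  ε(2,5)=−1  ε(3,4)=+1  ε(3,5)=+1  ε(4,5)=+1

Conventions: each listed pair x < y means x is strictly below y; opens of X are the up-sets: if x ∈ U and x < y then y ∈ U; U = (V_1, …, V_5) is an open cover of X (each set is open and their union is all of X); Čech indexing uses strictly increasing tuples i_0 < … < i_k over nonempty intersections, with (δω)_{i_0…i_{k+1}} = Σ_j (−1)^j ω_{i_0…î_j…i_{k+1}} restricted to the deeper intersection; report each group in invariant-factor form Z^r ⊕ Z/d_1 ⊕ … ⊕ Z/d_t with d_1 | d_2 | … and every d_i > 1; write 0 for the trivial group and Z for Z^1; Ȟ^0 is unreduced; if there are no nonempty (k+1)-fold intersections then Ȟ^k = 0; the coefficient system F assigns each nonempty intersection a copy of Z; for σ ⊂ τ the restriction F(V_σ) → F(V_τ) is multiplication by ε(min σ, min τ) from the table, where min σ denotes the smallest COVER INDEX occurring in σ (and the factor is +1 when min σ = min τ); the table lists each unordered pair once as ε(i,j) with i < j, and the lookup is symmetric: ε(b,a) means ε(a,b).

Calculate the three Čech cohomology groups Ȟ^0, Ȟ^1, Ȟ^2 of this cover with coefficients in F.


Ȟ^0 ≅ Z; Ȟ^1 ≅ Z^2; Ȟ^2 ≅ 0

nerve of the cover:
  V12={q} V13={u} V14={s,v} V15={p,r} V23={t} V45={w}
C dims 5,6; δ0: rk 4, SNF 1^4
Ȟ^0 = (5 − 4) − 0 = 1, so Ȟ^0 ≅ Z
Ȟ^1 = (6 − 0) − 4 = 2, so Ȟ^1 ≅ Z^2
Ȟ^2 = (0 − 0) − 0 = 0, so Ȟ^2 ≅ 0


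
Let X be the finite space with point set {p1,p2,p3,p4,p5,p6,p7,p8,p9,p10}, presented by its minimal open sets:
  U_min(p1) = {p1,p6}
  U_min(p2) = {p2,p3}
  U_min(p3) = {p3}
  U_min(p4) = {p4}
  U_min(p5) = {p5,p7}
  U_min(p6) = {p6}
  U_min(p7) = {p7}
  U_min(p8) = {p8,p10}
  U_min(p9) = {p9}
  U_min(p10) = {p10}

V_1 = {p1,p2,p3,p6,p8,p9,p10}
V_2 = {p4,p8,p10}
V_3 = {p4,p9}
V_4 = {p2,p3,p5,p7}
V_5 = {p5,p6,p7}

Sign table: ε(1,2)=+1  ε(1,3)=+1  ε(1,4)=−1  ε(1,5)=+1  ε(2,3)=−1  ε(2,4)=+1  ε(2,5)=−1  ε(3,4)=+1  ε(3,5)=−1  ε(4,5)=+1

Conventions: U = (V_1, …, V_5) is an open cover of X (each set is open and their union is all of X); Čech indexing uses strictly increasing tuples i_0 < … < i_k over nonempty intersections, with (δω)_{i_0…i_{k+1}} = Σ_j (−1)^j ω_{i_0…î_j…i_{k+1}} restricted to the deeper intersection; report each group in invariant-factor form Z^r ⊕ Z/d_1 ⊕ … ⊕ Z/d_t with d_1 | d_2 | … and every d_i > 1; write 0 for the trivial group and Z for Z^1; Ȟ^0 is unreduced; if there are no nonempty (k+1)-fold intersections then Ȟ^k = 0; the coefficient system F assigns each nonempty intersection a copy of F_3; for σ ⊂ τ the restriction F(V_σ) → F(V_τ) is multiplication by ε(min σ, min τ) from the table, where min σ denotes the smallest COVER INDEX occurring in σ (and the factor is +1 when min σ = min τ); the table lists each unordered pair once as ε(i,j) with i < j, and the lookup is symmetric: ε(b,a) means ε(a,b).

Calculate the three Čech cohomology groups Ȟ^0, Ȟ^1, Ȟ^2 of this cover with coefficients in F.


nonempty intersections:
  V12={p8,p10} V13={p9} V14={p2,p3} V15={p6} V23={p4} V45={p5,p7}
C dims 5,6; δ0: rk_F3 5
Ȟ^0: (5−5)−0=0 ⇒ 0
Ȟ^1: (6−0)−5=1 ⇒ Z/3
Ȟ^2: (0−0)−0=0 ⇒ 0

Ȟ^0 ≅ 0; Ȟ^1 ≅ Z/3; Ȟ^2 ≅ 0


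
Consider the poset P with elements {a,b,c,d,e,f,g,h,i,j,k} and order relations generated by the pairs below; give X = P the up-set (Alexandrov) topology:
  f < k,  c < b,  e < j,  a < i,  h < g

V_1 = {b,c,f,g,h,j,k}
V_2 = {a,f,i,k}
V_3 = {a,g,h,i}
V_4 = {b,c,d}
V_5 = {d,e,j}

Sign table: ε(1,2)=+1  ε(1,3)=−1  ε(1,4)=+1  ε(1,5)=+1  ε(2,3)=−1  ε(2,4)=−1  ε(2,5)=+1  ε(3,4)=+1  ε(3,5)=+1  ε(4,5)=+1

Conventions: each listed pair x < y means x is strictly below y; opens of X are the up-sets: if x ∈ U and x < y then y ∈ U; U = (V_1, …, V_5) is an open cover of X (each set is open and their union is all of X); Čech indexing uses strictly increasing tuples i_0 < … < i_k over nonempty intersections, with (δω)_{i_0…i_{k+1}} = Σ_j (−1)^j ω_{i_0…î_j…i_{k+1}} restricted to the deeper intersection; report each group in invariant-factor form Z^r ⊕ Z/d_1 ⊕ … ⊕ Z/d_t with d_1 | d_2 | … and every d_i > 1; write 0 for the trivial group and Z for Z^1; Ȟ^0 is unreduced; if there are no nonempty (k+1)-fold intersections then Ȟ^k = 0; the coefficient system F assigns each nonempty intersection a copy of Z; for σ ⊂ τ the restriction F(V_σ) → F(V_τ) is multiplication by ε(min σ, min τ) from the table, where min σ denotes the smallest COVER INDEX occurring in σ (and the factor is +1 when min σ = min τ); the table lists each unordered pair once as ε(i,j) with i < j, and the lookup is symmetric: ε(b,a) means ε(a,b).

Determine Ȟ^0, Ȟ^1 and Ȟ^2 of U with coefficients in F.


Ȟ^0 = Z, Ȟ^1 = Z^2 and Ȟ^2 = 0

nonempty intersections:
  V12={f,k} V13={g,h} V14={b,c} V15={j} V23={a,i} V45={d}
C dims 5,6; δ0: rk 4, SNF 1^4
Ȟ^0: (5−4)−0=1 ⇒ Z
Ȟ^1: (6−0)−4=2 ⇒ Z^2
Ȟ^2: (0−0)−0=0 ⇒ 0


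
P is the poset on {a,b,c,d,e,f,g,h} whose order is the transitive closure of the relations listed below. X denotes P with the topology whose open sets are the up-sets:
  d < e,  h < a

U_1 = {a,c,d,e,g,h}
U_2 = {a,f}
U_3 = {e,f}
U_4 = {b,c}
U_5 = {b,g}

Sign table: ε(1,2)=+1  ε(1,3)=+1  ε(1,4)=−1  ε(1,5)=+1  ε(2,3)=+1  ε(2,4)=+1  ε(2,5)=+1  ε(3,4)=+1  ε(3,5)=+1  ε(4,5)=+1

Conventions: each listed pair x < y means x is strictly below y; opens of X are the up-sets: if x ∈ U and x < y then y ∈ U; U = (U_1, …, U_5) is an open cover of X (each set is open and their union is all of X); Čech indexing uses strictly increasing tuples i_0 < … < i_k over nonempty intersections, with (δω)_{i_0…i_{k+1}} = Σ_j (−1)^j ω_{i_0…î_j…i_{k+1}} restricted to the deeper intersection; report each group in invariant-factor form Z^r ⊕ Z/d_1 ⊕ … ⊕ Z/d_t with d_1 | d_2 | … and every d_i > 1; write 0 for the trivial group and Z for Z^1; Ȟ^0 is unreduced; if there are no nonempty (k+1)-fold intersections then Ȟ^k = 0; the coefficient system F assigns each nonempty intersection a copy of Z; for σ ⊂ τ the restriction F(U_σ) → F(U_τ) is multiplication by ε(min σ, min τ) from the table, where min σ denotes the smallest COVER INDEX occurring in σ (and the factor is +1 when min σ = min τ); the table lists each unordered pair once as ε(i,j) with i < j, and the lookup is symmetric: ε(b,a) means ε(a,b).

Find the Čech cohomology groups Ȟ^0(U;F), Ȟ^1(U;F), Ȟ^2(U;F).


nerve of the cover:
  U12={a} U13={e} U14={c} U15={g} U23={f} U45={b}
C dims 5,6; δ0: rk 5, SNF 1^4·2
Ȟ^0 = (5 − 5) − 0 = 0, so Ȟ^0 ≅ 0
Ȟ^1 = (6 − 0) − 5 = 1 plus torsion [2], so Ȟ^1 ≅ Z ⊕ Z/2
Ȟ^2 = (0 − 0) − 0 = 0, so Ȟ^2 ≅ 0

Ȟ^0 = 0, Ȟ^1 = Z ⊕ Z/2 and Ȟ^2 = 0


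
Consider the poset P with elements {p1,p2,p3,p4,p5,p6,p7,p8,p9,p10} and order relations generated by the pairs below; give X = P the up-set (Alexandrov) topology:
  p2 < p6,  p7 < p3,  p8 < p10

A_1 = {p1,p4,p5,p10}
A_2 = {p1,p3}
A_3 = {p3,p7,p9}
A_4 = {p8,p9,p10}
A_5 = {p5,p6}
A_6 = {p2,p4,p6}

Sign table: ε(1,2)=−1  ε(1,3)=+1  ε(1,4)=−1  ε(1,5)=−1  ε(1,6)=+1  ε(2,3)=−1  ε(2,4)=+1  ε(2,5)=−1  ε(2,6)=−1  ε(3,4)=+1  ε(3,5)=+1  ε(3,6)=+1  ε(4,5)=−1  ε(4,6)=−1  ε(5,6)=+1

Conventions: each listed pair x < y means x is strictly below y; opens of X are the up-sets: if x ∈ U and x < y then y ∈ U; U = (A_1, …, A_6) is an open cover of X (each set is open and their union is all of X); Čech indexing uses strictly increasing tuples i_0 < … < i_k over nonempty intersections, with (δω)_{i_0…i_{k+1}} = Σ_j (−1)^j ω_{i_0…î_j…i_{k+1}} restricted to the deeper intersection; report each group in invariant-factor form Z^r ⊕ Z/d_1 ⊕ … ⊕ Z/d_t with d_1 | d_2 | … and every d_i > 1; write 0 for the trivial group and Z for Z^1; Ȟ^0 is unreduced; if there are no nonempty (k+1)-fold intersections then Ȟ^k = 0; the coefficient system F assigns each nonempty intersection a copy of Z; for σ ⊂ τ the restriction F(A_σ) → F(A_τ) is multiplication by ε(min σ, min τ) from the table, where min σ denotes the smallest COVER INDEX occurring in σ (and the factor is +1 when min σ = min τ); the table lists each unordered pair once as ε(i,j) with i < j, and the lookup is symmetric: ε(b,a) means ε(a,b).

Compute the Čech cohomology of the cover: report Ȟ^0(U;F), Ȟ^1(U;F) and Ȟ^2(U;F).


nerve simplices:
  A12={p1} A14={p10} A15={p5} A16={p4} A23={p3} A34={p9} A56={p6}
C dims 6,7; δ0: rk 6, SNF 1^5·2
degree 0: 6−6−0 = 0 → Ȟ^0 ≅ 0
degree 1: 7−0−6 = 1 plus torsion [2] → Ȟ^1 ≅ Z ⊕ Z/2
degree 2: 0−0−0 = 0 → Ȟ^2 ≅ 0

Ȟ^0(U;F) ≅ 0, Ȟ^1(U;F) ≅ Z ⊕ Z/2, Ȟ^2(U;F) ≅ 0


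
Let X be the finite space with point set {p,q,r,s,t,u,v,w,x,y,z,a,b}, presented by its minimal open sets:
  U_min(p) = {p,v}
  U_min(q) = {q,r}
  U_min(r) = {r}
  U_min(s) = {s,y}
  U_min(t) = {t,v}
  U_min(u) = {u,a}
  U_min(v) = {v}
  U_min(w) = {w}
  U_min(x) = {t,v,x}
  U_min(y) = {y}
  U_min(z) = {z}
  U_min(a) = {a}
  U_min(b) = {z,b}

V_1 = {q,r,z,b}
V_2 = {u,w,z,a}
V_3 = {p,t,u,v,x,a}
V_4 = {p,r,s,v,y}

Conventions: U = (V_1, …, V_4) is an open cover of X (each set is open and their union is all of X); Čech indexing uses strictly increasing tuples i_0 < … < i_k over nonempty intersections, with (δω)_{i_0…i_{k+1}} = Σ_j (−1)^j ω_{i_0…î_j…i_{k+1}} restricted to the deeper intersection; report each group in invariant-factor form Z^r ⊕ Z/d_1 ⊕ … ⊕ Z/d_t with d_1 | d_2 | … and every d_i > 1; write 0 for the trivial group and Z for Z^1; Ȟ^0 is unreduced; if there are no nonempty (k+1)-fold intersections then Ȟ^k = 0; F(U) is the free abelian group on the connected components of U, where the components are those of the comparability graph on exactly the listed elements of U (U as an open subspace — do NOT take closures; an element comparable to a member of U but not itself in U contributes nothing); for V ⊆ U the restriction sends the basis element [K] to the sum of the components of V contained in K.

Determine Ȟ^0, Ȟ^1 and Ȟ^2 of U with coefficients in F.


Ȟ^0 = Z^6; Ȟ^1 = 0; Ȟ^2 = 0

nerve of the cover:
  V12={z} V14={r} V23={u,a} V34={p,v}
components per intersection:
  V1: {q,r} {z,b}
  V2: {u,a} {w} {z}
  V3: {p,t,v,x} {u,a}
  V4: {p,v} {r} {s,y}
  V12: {z}
  V14: {r}
  V23: {u,a}
  V34: {p,v}
C dims 10,4; δ0: rk 4, SNF 1^4
Ȟ^0 = (10 − 4) − 0 = 6, so Ȟ^0 ≅ Z^6
Ȟ^1 = (4 − 0) − 4 = 0, so Ȟ^1 ≅ 0
Ȟ^2 = (0 − 0) − 0 = 0, so Ȟ^2 ≅ 0


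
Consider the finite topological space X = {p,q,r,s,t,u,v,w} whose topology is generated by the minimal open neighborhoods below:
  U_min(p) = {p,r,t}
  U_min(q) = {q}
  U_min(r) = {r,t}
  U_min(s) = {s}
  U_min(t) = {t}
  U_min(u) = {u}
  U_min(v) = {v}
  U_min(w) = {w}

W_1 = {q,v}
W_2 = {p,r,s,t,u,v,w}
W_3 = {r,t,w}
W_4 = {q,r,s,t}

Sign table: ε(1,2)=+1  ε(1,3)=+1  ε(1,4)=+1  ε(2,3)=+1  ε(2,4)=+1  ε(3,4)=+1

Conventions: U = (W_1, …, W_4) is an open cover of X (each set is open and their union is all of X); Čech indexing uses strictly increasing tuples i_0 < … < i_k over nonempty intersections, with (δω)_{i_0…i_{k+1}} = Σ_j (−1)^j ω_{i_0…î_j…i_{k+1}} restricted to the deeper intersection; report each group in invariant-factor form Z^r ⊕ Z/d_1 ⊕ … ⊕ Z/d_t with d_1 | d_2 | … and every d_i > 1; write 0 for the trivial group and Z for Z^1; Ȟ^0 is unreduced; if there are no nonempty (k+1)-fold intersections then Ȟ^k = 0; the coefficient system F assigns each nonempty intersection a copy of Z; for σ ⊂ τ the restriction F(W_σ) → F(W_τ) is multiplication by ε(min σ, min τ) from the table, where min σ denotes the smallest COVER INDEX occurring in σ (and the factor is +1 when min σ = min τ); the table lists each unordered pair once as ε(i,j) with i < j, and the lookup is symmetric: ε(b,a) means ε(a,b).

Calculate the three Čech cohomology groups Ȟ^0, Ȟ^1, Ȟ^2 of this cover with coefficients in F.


nonempty intersections:
  W12={v} W14={q} W23={r,t,w} W24={r,s,t} W34={r,t}
  W234={r,t}
C dims 4,5,1; δ0: rk 3, SNF 1^3; δ1: rk 1, SNF 1^1
Ȟ^0: (4−3)−0=1 ⇒ Z
Ȟ^1: (5−1)−3=1 ⇒ Z
Ȟ^2: (1−0)−1=0 ⇒ 0

Ȟ^0 = Z, Ȟ^1 = Z and Ȟ^2 = 0


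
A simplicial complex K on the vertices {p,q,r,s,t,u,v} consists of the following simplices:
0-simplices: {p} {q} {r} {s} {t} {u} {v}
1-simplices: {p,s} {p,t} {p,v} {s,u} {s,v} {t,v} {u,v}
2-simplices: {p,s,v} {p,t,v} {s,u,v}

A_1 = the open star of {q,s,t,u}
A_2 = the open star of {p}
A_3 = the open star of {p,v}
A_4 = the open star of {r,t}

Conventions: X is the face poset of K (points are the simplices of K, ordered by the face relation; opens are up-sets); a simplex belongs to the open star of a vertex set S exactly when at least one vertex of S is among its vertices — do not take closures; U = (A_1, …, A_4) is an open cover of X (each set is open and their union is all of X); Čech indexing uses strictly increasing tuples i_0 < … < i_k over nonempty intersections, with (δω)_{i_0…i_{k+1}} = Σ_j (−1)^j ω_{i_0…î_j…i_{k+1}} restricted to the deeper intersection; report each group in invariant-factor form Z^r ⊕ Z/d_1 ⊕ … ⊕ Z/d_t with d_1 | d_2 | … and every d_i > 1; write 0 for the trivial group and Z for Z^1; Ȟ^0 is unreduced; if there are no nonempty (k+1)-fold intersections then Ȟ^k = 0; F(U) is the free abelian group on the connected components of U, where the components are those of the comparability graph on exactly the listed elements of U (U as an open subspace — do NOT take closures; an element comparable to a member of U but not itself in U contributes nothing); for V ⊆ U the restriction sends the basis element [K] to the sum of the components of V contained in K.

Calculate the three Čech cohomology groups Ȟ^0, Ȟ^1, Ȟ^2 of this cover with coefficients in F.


Ȟ^0(U;F) ≅ Z^3,  Ȟ^1(U;F) ≅ 0,  Ȟ^2(U;F) ≅ 0

nonempty intersections:
  A1={{q},{s},{t},{u},{p,s},{p,t},{s,u},{s,v},{t,v},{u,v},{p,s,v},{p,t,v},{s,u,v}} A2={{p},{p,s},{p,t},{p,v},{p,s,v},{p,t,v}} A3={{p},{v},{p,s},{p,t},{p,v},{s,v},{t,v},{u,v},{p,s,v},{p,t,v},{s,u,v}} A4={{r},{t},{p,t},{t,v},{p,t,v}}
  A12={{p,s},{p,t},{p,s,v},{p,t,v}} A13={{p,s},{p,t},{s,v},{t,v},{u,v},{p,s,v},{p,t,v},{s,u,v}} A14={{t},{p,t},{t,v},{p,t,v}} A23={{p},{p,s},{p,t},{p,v},{p,s,v},{p,t,v}} A24={{p,t},{p,t,v}} A34={{p,t},{t,v},{p,t,v}}
  A123={{p,s},{p,t},{p,s,v},{p,t,v}} A124={{p,t},{p,t,v}} A134={{p,t},{t,v},{p,t,v}} A234={{p,t},{p,t,v}}
  A1234={{p,t},{p,t,v}}
components per intersection:
  A1: {{q}} {{s},{u},{p,s},{s,u},{s,v},{u,v},{p,s,v},{s,u,v}} {{t},{p,t},{t,v},{p,t,v}}
  A2: {{p},{p,s},{p,t},{p,v},{p,s,v},{p,t,v}}
  A3: {{p},{v},{p,s},{p,t},{p,v},{s,v},{t,v},{u,v},{p,s,v},{p,t,v},{s,u,v}}
  A4: {{r}} {{t},{p,t},{t,v},{p,t,v}}
  A12: {{p,s},{p,s,v}} {{p,t},{p,t,v}}
  A13: {{p,s},{s,v},{u,v},{p,s,v},{s,u,v}} {{p,t},{t,v},{p,t,v}}
  A14: {{t},{p,t},{t,v},{p,t,v}}
  A23: {{p},{p,s},{p,t},{p,v},{p,s,v},{p,t,v}}
  A24: {{p,t},{p,t,v}}
  A34: {{p,t},{t,v},{p,t,v}}
  A123: {{p,s},{p,s,v}} {{p,t},{p,t,v}}
  A124: {{p,t},{p,t,v}}
  A134: {{p,t},{t,v},{p,t,v}}
  A234: {{p,t},{p,t,v}}
  A1234: {{p,t},{p,t,v}}
C dims 7,8,5,1; δ0: rk 4, SNF 1^4; δ1: rk 4, SNF 1^4; δ2: rk 1, SNF 1^1
Ȟ^0: (7−4)−0=3 ⇒ Z^3
Ȟ^1: (8−4)−4=0 ⇒ 0
Ȟ^2: (5−1)−4=0 ⇒ 0


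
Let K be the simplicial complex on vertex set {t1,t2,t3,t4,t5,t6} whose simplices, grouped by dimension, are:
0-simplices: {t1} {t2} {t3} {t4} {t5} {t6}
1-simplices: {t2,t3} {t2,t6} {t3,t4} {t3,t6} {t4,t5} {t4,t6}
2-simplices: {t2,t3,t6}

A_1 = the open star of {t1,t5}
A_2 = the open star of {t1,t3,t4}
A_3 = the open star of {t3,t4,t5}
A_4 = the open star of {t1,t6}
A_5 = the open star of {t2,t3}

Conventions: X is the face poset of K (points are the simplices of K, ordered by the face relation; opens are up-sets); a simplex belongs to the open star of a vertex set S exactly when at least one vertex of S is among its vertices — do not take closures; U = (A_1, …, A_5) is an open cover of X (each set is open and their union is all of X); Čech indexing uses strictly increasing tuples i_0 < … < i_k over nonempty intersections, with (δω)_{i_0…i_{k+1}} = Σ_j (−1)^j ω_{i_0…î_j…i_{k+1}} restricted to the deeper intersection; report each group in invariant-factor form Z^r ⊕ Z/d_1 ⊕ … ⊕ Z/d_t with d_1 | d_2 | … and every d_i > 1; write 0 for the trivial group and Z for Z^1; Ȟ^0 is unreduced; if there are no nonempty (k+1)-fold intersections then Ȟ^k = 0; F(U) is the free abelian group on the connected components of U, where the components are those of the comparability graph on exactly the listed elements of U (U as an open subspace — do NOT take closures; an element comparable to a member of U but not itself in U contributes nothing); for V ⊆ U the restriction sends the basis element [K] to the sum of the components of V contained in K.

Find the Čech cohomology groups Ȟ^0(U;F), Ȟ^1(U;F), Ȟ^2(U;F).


intersection data:
  A1={{t1},{t5},{t4,t5}} A2={{t1},{t3},{t4},{t2,t3},{t3,t4},{t3,t6},{t4,t5},{t4,t6},{t2,t3,t6}} A3={{t3},{t4},{t5},{t2,t3},{t3,t4},{t3,t6},{t4,t5},{t4,t6},{t2,t3,t6}} A4={{t1},{t6},{t2,t6},{t3,t6},{t4,t6},{t2,t3,t6}} A5={{t2},{t3},{t2,t3},{t2,t6},{t3,t4},{t3,t6},{t2,t3,t6}}
  A12={{t1},{t4,t5}} A13={{t5},{t4,t5}} A14={{t1}} A23={{t3},{t4},{t2,t3},{t3,t4},{t3,t6},{t4,t5},{t4,t6},{t2,t3,t6}} A24={{t1},{t3,t6},{t4,t6},{t2,t3,t6}} A25={{t3},{t2,t3},{t3,t4},{t3,t6},{t2,t3,t6}} A34={{t3,t6},{t4,t6},{t2,t3,t6}} A35={{t3},{t2,t3},{t3,t4},{t3,t6},{t2,t3,t6}} A45={{t2,t6},{t3,t6},{t2,t3,t6}}
  A123={{t4,t5}} A124={{t1}} A234={{t3,t6},{t4,t6},{t2,t3,t6}} A235={{t3},{t2,t3},{t3,t4},{t3,t6},{t2,t3,t6}} A245={{t3,t6},{t2,t3,t6}} A345={{t3,t6},{t2,t3,t6}}
  A2345={{t3,t6},{t2,t3,t6}}
components per intersection:
  A1: {{t1}} {{t5},{t4,t5}}
  A2: {{t1}} {{t3},{t4},{t2,t3},{t3,t4},{t3,t6},{t4,t5},{t4,t6},{t2,t3,t6}}
  A3: {{t3},{t4},{t5},{t2,t3},{t3,t4},{t3,t6},{t4,t5},{t4,t6},{t2,t3,t6}}
  A4: {{t1}} {{t6},{t2,t6},{t3,t6},{t4,t6},{t2,t3,t6}}
  A5: {{t2},{t3},{t2,t3},{t2,t6},{t3,t4},{t3,t6},{t2,t3,t6}}
  A12: {{t1}} {{t4,t5}}
  A13: {{t5},{t4,t5}}
  A14: {{t1}}
  A23: {{t3},{t4},{t2,t3},{t3,t4},{t3,t6},{t4,t5},{t4,t6},{t2,t3,t6}}
  A24: {{t1}} {{t3,t6},{t2,t3,t6}} {{t4,t6}}
  A25: {{t3},{t2,t3},{t3,t4},{t3,t6},{t2,t3,t6}}
  A34: {{t3,t6},{t2,t3,t6}} {{t4,t6}}
  A35: {{t3},{t2,t3},{t3,t4},{t3,t6},{t2,t3,t6}}
  A45: {{t2,t6},{t3,t6},{t2,t3,t6}}
  A123: {{t4,t5}}
  A124: {{t1}}
  A234: {{t3,t6},{t2,t3,t6}} {{t4,t6}}
  A235: {{t3},{t2,t3},{t3,t4},{t3,t6},{t2,t3,t6}}
  A245: {{t3,t6},{t2,t3,t6}}
  A345: {{t3,t6},{t2,t3,t6}}
  A2345: {{t3,t6},{t2,t3,t6}}
C dims 8,13,7,1; δ0: rk 6, SNF 1^6; δ1: rk 6, SNF 1^6; δ2: rk 1, SNF 1^1
Ȟ^0 = (8 − 6) − 0 = 2, so Ȟ^0 ≅ Z^2
Ȟ^1 = (13 − 6) − 6 = 1, so Ȟ^1 ≅ Z
Ȟ^2 = (7 − 1) − 6 = 0, so Ȟ^2 ≅ 0

Ȟ^0(U;F) ≅ Z^2, Ȟ^1(U;F) ≅ Z, Ȟ^2(U;F) ≅ 0


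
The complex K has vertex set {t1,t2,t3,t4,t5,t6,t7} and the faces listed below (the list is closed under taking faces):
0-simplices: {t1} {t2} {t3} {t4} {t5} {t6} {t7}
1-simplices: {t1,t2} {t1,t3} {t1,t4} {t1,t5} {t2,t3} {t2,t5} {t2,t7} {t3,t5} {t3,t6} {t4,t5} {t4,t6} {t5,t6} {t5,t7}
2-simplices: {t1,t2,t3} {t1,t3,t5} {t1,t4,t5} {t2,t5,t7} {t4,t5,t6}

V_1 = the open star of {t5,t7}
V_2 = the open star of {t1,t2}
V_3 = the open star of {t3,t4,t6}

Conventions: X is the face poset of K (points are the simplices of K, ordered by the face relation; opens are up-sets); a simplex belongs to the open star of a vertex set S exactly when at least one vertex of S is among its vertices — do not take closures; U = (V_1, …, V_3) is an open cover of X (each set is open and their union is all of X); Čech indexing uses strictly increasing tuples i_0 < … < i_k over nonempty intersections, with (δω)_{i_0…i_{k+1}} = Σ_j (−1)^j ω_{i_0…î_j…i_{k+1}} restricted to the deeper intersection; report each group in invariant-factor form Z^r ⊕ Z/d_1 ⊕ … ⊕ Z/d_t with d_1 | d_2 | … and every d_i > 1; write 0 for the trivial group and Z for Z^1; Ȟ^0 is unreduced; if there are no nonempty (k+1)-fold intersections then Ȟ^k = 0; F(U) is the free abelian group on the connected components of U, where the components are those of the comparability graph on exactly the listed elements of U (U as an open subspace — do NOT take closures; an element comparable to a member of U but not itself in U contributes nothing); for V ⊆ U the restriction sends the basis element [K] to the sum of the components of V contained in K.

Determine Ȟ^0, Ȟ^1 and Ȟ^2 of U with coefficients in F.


Ȟ^0(U;F) ≅ Z; Ȟ^1(U;F) ≅ Z^2; Ȟ^2(U;F) ≅ 0

intersection data:
  V1={{t5},{t7},{t1,t5},{t2,t5},{t2,t7},{t3,t5},{t4,t5},{t5,t6},{t5,t7},{t1,t3,t5},{t1,t4,t5},{t2,t5,t7},{t4,t5,t6}} V2={{t1},{t2},{t1,t2},{t1,t3},{t1,t4},{t1,t5},{t2,t3},{t2,t5},{t2,t7},{t1,t2,t3},{t1,t3,t5},{t1,t4,t5},{t2,t5,t7}} V3={{t3},{t4},{t6},{t1,t3},{t1,t4},{t2,t3},{t3,t5},{t3,t6},{t4,t5},{t4,t6},{t5,t6},{t1,t2,t3},{t1,t3,t5},{t1,t4,t5},{t4,t5,t6}}
  V12={{t1,t5},{t2,t5},{t2,t7},{t1,t3,t5},{t1,t4,t5},{t2,t5,t7}} V13={{t3,t5},{t4,t5},{t5,t6},{t1,t3,t5},{t1,t4,t5},{t4,t5,t6}} V23={{t1,t3},{t1,t4},{t2,t3},{t1,t2,t3},{t1,t3,t5},{t1,t4,t5}}
  V123={{t1,t3,t5},{t1,t4,t5}}
components per intersection:
  V1: {{t5},{t7},{t1,t5},{t2,t5},{t2,t7},{t3,t5},{t4,t5},{t5,t6},{t5,t7},{t1,t3,t5},{t1,t4,t5},{t2,t5,t7},{t4,t5,t6}}
  V2: {{t1},{t2},{t1,t2},{t1,t3},{t1,t4},{t1,t5},{t2,t3},{t2,t5},{t2,t7},{t1,t2,t3},{t1,t3,t5},{t1,t4,t5},{t2,t5,t7}}
  V3: {{t3},{t4},{t6},{t1,t3},{t1,t4},{t2,t3},{t3,t5},{t3,t6},{t4,t5},{t4,t6},{t5,t6},{t1,t2,t3},{t1,t3,t5},{t1,t4,t5},{t4,t5,t6}}
  V12: {{t1,t5},{t1,t3,t5},{t1,t4,t5}} {{t2,t5},{t2,t7},{t2,t5,t7}}
  V13: {{t3,t5},{t1,t3,t5}} {{t4,t5},{t5,t6},{t1,t4,t5},{t4,t5,t6}}
  V23: {{t1,t3},{t2,t3},{t1,t2,t3},{t1,t3,t5}} {{t1,t4},{t1,t4,t5}}
  V123: {{t1,t3,t5}} {{t1,t4,t5}}
C dims 3,6,2; δ0: rk 2, SNF 1^2; δ1: rk 2, SNF 1^2
Ȟ^0 = (3 − 2) − 0 = 1, so Ȟ^0 ≅ Z
Ȟ^1 = (6 − 2) − 2 = 2, so Ȟ^1 ≅ Z^2
Ȟ^2 = (2 − 0) − 2 = 0, so Ȟ^2 ≅ 0


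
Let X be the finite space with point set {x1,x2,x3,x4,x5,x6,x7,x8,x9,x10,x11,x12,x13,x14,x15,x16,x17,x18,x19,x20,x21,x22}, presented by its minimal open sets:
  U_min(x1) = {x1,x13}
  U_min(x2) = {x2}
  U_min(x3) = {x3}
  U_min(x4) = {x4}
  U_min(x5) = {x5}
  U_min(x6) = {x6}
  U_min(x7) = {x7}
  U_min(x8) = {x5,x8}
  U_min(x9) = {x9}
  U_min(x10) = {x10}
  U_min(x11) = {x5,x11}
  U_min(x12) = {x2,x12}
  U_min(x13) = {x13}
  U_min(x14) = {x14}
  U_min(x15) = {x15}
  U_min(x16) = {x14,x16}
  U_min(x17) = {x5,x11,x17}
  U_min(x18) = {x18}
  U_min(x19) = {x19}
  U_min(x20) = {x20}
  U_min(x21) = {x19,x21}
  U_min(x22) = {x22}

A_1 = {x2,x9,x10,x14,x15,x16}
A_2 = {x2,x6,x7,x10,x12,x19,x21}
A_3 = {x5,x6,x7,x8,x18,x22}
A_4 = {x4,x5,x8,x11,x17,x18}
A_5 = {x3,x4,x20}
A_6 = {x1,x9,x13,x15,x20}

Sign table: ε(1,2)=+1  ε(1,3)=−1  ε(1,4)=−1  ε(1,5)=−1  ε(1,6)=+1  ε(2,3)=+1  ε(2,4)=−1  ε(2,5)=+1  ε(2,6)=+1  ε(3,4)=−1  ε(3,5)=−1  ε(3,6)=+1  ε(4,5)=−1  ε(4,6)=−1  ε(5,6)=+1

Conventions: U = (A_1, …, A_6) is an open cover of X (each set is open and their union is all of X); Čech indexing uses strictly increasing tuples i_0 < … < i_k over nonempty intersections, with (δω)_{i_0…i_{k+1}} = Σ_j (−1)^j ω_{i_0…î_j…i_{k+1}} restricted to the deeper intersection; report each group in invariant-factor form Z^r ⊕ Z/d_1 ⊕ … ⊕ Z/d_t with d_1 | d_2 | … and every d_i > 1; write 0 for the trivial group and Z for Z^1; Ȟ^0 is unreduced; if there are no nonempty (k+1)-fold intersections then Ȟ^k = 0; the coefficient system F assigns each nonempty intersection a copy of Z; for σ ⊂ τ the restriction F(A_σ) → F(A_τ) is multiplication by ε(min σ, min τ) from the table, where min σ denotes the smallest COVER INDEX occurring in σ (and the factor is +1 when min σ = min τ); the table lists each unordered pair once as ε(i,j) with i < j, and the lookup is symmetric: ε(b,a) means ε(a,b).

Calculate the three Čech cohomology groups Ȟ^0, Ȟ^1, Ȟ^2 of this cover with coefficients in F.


nerve of the cover:
  A12={x2,x10} A16={x9,x15} A23={x6,x7} A34={x5,x8,x18} A45={x4} A56={x20}
C dims 6,6; δ0: rk 5, SNF 1^5
Ȟ^0 = (6 − 5) − 0 = 1, so Ȟ^0 ≅ Z
Ȟ^1 = (6 − 0) − 5 = 1, so Ȟ^1 ≅ Z
Ȟ^2 = (0 − 0) − 0 = 0, so Ȟ^2 ≅ 0

Ȟ^0 ≅ Z, Ȟ^1 ≅ Z and Ȟ^2 ≅ 0


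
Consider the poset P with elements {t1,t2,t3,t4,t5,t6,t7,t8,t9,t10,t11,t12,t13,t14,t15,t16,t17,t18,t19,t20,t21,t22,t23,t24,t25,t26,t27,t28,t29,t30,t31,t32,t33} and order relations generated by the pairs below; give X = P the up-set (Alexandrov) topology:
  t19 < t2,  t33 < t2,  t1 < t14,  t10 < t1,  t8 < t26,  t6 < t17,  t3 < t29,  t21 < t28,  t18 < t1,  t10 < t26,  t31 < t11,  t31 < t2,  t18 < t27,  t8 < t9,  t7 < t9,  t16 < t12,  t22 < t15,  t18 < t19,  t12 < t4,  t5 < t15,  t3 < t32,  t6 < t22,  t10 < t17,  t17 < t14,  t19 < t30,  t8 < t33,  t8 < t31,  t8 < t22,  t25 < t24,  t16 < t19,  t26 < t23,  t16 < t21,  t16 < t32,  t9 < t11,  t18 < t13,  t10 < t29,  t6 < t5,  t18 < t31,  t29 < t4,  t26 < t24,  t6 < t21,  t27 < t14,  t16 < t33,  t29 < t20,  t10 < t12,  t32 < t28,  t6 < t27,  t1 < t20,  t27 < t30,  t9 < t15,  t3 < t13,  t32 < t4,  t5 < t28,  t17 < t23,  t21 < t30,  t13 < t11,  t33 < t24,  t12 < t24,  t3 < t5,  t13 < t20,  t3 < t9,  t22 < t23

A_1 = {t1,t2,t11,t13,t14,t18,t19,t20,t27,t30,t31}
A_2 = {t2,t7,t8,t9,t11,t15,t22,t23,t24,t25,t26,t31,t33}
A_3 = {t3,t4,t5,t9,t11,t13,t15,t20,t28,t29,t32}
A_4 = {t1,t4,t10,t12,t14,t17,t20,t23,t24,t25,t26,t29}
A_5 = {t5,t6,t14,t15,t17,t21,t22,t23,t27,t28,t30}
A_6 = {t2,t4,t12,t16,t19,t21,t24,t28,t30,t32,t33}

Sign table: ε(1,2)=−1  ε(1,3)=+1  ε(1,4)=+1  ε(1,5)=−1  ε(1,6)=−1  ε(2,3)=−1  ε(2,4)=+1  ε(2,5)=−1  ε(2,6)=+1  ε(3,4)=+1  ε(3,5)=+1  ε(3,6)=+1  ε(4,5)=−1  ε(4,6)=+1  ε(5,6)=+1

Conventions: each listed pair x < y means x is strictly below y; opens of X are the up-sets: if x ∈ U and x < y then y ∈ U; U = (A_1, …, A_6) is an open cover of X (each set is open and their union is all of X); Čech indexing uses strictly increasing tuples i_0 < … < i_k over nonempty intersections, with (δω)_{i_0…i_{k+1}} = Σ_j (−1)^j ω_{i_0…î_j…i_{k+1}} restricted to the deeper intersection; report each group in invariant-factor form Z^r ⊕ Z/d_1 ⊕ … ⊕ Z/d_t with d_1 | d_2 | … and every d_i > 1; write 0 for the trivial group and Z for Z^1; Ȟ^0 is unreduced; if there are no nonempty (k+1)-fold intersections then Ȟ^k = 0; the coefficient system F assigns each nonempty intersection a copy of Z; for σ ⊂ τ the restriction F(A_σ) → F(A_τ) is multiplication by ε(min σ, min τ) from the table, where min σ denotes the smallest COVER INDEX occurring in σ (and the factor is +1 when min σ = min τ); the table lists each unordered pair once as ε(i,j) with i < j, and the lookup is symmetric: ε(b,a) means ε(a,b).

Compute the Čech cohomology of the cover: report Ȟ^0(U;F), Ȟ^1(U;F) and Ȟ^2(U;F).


intersection data:
  A12={t2,t11,t31} A13={t11,t13,t20} A14={t1,t14,t20} A15={t14,t27,t30} A16={t2,t19,t30} A23={t9,t11,t15} A24={t23,t24,t25,t26} A25={t15,t22,t23} A26={t2,t24,t33} A34={t4,t20,t29} A35={t5,t15,t28} A36={t4,t28,t32} A45={t14,t17,t23} A46={t4,t12,t24} A56={t21,t28,t30}
  A123={t11} A126={t2} A134={t20} A145={t14} A156={t30} A235={t15} A245={t23} A246={t24} A346={t4} A356={t28}
C dims 6,15,10; δ0: rk 6, SNF 1^5·2; δ1: rk 9, SNF 1^9
Ȟ^0 = (6 − 6) − 0 = 0, so Ȟ^0 ≅ 0
Ȟ^1 = (15 − 9) − 6 = 0 plus torsion [2], so Ȟ^1 ≅ Z/2
Ȟ^2 = (10 − 0) − 9 = 1, so Ȟ^2 ≅ Z

Ȟ^0 ≅ 0; Ȟ^1 ≅ Z/2; Ȟ^2 ≅ Z
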